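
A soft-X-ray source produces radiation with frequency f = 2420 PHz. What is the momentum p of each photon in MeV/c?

0.0100 MeV/c

(h = 6.62607015e-34 J·s, c = 2.99792458e8 m/s, 1 eV = 1.602176634e-19 J.)
First convert: f = 2420 PHz = 2.42e18 Hz.
Apply p = hf/c: p = 5.349e-24 kg·m/s.
Converting to MeV/c: p = 0.01001 MeV/c ≈ 0.0100 MeV/c.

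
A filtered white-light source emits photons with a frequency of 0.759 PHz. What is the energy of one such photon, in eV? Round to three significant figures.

3.14 eV

First convert: f = 0.759 PHz = 7.59 × 10^14 Hz.
Apply E = hf: E = 5.029 × 10^-19 J.
Converting to eV: E = 3.139 eV ≈ 3.14 eV.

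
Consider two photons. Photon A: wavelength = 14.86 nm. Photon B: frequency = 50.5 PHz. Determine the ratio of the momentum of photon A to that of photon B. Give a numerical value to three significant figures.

p_A = 4.459e-26 kg·m/s (from wavelength = 14.86 nm, via p = h/λ).
p_B = 1.116e-25 kg·m/s (from frequency = 50.5 PHz, via p = hf/c).
Ratio = 4.459e-26 / 1.116e-25 = 0.399.

0.399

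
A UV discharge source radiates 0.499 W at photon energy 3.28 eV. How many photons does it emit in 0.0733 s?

6.96 × 10^16 photons

Total energy: E_total = P·t = 0.499 × 0.0733 = 0.03658 J.
Per-photon energy: E = 5.255 × 10^-19 J.
N = E_total / E_photon = 6.96 × 10^16.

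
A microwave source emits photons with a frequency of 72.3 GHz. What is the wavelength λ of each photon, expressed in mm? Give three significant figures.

Take c = 2.99792458e8 m/s.
In SI units: f = 72.3 GHz = 7.23e10 Hz.
For a photon λ = c/f, so λ = 0.004147 m.
Converting to mm: λ = 4.147 mm ≈ 4.15 mm.

4.15 mm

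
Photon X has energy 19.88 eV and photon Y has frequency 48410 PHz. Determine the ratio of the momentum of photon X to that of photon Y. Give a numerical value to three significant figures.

p_X = 1.062e-26 kg·m/s (from energy = 19.88 eV, via p = E/c).
p_Y = 1.070e-22 kg·m/s (from frequency = 48410 PHz, via p = hf/c).
Ratio = 1.062e-26 / 1.070e-22 = 9.93e-5.

9.93e-5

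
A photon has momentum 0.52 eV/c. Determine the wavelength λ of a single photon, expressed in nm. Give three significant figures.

2380 nm

Use h = 6.62607015 × 10^-34 J·s, c = 2.99792458 × 10^8 m/s, 1 eV = 1.602176634 × 10^-19 J.
In SI units: p = 0.52 eV/c = 2.7790 × 10^-28 kg·m/s.
Since λ = h/p for a photon, λ = 2.384 × 10^-6 m.
Converting to nm: λ = 2384 nm ≈ 2380 nm.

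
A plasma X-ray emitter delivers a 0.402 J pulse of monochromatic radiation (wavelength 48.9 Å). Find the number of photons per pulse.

Per-photon energy: E = 4.062e-17 J (from wavelength = 48.9 Å).
N = E_total / E_photon = 0.402 J / 4.062e-17 J = 9.90e15.

9.90e15 photons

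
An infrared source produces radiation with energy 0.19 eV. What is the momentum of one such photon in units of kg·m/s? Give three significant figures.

1.02 × 10^-28 kg·m/s

In SI units: E = 0.19 eV = 3.0441 × 10^-20 J.
Since p = E/c for a photon, p = 1.015 × 10^-28 kg·m/s.
So p ≈ 1.02 × 10^-28 kg·m/s.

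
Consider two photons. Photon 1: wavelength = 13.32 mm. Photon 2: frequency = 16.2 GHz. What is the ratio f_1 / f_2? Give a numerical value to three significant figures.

f_1 = 2.251·10^10 Hz (from wavelength = 13.32 mm, via f = c/λ).
f_2 = 1.620·10^10 Hz (from frequency = 16.2 GHz, via f given directly).
Ratio = 2.251·10^10 / 1.620·10^10 = 1.39.

1.39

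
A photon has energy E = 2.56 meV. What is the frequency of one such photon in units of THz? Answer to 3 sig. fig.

0.619 THz

First convert: E = 2.56 meV = 4.1016e-22 J.
The photon relation is f = E/h, giving f = 6.190e11 Hz.
Converting to THz: f = 0.6190 THz ≈ 0.619 THz.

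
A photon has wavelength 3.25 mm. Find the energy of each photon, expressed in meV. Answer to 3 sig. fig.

0.381 meV

First convert: λ = 3.25 mm = 0.00325 m.
The photon relation is E = hc/λ, giving E = 6.112e-23 J.
Converting to meV: E = 0.3815 meV ≈ 0.381 meV.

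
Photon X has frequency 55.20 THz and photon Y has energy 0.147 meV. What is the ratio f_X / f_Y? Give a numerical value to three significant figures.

f_X = 5.520e13 Hz (from frequency = 55.20 THz, via f given directly).
f_Y = 3.554e10 Hz (from energy = 0.147 meV, via f = E/h).
Ratio = 5.520e13 / 3.554e10 = 1550.

1550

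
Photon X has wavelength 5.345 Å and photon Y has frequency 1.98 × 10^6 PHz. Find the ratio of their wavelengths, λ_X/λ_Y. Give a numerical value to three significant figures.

3530

λ_X = 5.345 × 10^-10 m (from wavelength = 5.345 Å, via λ given directly).
λ_Y = 1.514 × 10^-13 m (from frequency = 1.98 × 10^6 PHz, via λ = c/f).
Ratio = 5.345 × 10^-10 / 1.514 × 10^-13 = 3530.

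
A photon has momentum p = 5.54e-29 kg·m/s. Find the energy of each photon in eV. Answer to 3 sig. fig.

0.104 eV

Use c = 2.99792458e8 m/s, 1 eV = 1.602176634e-19 J.
For a photon E = pc, so E = 1.661e-20 J.
Converting to eV: E = 0.1037 eV ≈ 0.104 eV.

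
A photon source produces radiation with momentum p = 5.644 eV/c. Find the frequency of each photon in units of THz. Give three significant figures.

First convert: p = 5.644 eV/c = 3.0163e-27 kg·m/s.
Apply f = pc/h: f = 1.365e15 Hz.
Converting to THz: f = 1365 THz ≈ 1360 THz.

1360 THz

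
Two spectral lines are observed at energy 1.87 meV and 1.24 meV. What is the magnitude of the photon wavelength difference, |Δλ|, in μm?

337 μm

Using λ = hc/E: λ₁ = 6.630e-4 m, λ₂ = 9.999e-4 m.
|Δλ| = |6.630e-4 − 9.999e-4| = 3.37e-4 m = 337 μm.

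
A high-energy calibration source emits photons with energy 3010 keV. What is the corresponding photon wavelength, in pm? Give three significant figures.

Use h = 6.62607015 × 10^-34 J·s, c = 2.99792458 × 10^8 m/s, 1 eV = 1.602176634 × 10^-19 J.
Convert to SI: E = 3010 keV = 4.8226 × 10^-13 J.
Since λ = hc/E for a photon, λ = 4.119 × 10^-13 m.
Converting to pm: λ = 0.4119 pm ≈ 0.412 pm.

0.412 pm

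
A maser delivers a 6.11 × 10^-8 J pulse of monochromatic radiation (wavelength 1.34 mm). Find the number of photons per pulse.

Per-photon energy: E = 1.482 × 10^-22 J (from wavelength = 1.34 mm).
N = E_total / E_photon = 6.11 × 10^-8 J / 1.482 × 10^-22 J = 4.12 × 10^14.

4.12 × 10^14 photons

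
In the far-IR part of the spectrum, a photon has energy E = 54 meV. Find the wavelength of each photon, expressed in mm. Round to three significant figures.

0.0230 mm

Convert to SI: E = 54 meV = 8.6518e-21 J.
The photon relation is λ = hc/E, giving λ = 2.296e-5 m.
Converting to mm: λ = 0.02296 mm ≈ 0.0230 mm.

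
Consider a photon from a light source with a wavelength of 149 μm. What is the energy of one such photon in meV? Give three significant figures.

8.32 meV

In SI units: λ = 149 μm = 1.49 × 10^-4 m.
Since E = hc/λ for a photon, E = 1.333 × 10^-21 J.
Converting to meV: E = 8.321 meV ≈ 8.32 meV.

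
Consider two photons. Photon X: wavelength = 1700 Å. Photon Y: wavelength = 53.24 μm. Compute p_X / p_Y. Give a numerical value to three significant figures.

p_X = 3.898 × 10^-27 kg·m/s (from wavelength = 1700 Å, via p = h/λ).
p_Y = 1.245 × 10^-29 kg·m/s (from wavelength = 53.24 μm, via p = h/λ).
Ratio = 3.898 × 10^-27 / 1.245 × 10^-29 = 313.

313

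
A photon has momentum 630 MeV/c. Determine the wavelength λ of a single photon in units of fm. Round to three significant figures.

In SI units: p = 630 MeV/c = 3.3669e-19 kg·m/s.
For a photon λ = h/p, so λ = 1.968e-15 m.
Converting to fm: λ = 1.968 fm ≈ 1.97 fm.

1.97 fm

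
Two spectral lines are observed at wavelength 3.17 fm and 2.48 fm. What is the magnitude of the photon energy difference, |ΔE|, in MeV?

Using E = hc/λ: E₁ = 6.266 × 10^-11 J, E₂ = 8.010 × 10^-11 J.
|ΔE| = |6.266 × 10^-11 − 8.010 × 10^-11| = 1.74 × 10^-11 J = 109 MeV.

109 MeV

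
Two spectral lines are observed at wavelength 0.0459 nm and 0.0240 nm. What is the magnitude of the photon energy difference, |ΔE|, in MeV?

Using E = hc/λ: E₁ = 4.328 × 10^-15 J, E₂ = 8.277 × 10^-15 J.
|ΔE| = |4.328 × 10^-15 − 8.277 × 10^-15| = 3.95 × 10^-15 J = 0.0246 MeV.

0.0246 MeV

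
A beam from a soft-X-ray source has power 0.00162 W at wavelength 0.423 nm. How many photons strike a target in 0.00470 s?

Total energy: E_total = P·t = 0.00162 × 0.00470 = 7.614e-6 J.
Per-photon energy: E = 4.696e-16 J.
N = E_total / E_photon = 1.62e10.

1.62e10 photons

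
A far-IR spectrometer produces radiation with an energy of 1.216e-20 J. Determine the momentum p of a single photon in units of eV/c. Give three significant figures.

Use c = 2.99792458e8 m/s, 1 eV = 1.602176634e-19 J.
Apply p = E/c: p = 4.056e-29 kg·m/s.
Converting to eV/c: p = 0.07590 eV/c ≈ 0.0759 eV/c.

0.0759 eV/c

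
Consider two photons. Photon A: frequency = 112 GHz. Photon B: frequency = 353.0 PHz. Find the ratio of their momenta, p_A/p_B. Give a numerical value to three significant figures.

p_A = 2.475 × 10^-31 kg·m/s (from frequency = 112 GHz, via p = hf/c).
p_B = 7.802 × 10^-25 kg·m/s (from frequency = 353.0 PHz, via p = hf/c).
Ratio = 2.475 × 10^-31 / 7.802 × 10^-25 = 3.17 × 10^-7.

3.17 × 10^-7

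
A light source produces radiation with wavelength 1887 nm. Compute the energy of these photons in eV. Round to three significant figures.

0.657 eV

Convert to SI: λ = 1887 nm = 1.887·10^-6 m.
For a photon E = hc/λ, so E = 1.053·10^-19 J.
Converting to eV: E = 0.6570 eV ≈ 0.657 eV.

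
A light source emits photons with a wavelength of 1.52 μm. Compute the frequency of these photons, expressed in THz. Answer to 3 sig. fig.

Use c = 2.99792458 × 10^8 m/s.
Convert to SI: λ = 1.52 μm = 1.52 × 10^-6 m.
For a photon f = c/λ, so f = 1.972 × 10^14 Hz.
Converting to THz: f = 197.2 THz ≈ 197 THz.

197 THz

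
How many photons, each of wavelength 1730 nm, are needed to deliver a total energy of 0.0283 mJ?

2.46 × 10^14 photons

Per-photon energy: E = 1.148 × 10^-19 J (from wavelength = 1730 nm).
N = E_total / E_photon = 2.83 × 10^-5 J / 1.148 × 10^-19 J = 2.46 × 10^14.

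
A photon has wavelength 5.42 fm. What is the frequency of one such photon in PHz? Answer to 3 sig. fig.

(c = 2.99792458·10^8 m/s.)
First convert: λ = 5.42 fm = 5.42·10^-15 m.
For a photon f = c/λ, so f = 5.531·10^22 Hz.
Converting to PHz: f = 5.531·10^7 PHz ≈ 5.53·10^7 PHz.

5.53·10^7 PHz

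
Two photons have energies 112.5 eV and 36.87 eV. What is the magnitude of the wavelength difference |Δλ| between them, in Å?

Using λ = hc/E: λ₁ = 1.1021·10^-8 m, λ₂ = 3.3627·10^-8 m.
|Δλ| = |1.1021·10^-8 − 3.3627·10^-8| = 2.26·10^-8 m = 226 Å.

226 Å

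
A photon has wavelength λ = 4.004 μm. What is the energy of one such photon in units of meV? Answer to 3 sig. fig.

310 meV

Take h = 6.62607015·10^-34 J·s, c = 2.99792458·10^8 m/s, 1 eV = 1.602176634·10^-19 J.
In SI units: λ = 4.004 μm = 4.004·10^-6 m.
The photon relation is E = hc/λ, giving E = 4.961·10^-20 J.
Converting to meV: E = 309.7 meV ≈ 310 meV.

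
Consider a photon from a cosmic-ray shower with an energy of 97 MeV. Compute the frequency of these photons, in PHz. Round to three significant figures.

(h = 6.62607015e-34 J·s, 1 eV = 1.602176634e-19 J.)
Convert to SI: E = 97 MeV = 1.5541e-11 J.
Apply f = E/h: f = 2.345e22 Hz.
Converting to PHz: f = 2.345e7 PHz ≈ 2.35e7 PHz.

2.35e7 PHz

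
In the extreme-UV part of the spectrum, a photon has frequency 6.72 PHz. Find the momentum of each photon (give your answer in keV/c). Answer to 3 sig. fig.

0.0278 keV/c

Convert to SI: f = 6.72 PHz = 6.72 × 10^15 Hz.
The photon relation is p = hf/c, giving p = 1.485 × 10^-26 kg·m/s.
Converting to keV/c: p = 0.02779 keV/c ≈ 0.0278 keV/c.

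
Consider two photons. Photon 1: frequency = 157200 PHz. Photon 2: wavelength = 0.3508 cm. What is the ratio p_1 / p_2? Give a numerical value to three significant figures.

p_1 = 3.474·10^-22 kg·m/s (from frequency = 157200 PHz, via p = hf/c).
p_2 = 1.889·10^-31 kg·m/s (from wavelength = 0.3508 cm, via p = h/λ).
Ratio = 3.474·10^-22 / 1.889·10^-31 = 1.84·10^9.

1.84·10^9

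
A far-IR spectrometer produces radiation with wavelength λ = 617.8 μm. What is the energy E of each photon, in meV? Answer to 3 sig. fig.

2.01 meV

(h = 6.62607015 × 10^-34 J·s, c = 2.99792458 × 10^8 m/s, 1 eV = 1.602176634 × 10^-19 J.)
In SI units: λ = 617.8 μm = 6.178 × 10^-4 m.
For a photon E = hc/λ, so E = 3.215 × 10^-22 J.
Converting to meV: E = 2.007 meV ≈ 2.01 meV.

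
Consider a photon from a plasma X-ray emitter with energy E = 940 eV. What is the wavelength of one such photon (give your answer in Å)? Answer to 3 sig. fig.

In SI units: E = 940 eV = 1.5060e-16 J.
Since λ = hc/E for a photon, λ = 1.319e-9 m.
Converting to Å: λ = 13.19 Å ≈ 13.2 Å.

13.2 Å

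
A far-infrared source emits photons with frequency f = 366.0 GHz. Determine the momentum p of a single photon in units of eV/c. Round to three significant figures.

Use h = 6.62607015·10^-34 J·s, c = 2.99792458·10^8 m/s, 1 eV = 1.602176634·10^-19 J.
First convert: f = 366.0 GHz = 3.660·10^11 Hz.
Since p = hf/c for a photon, p = 8.089·10^-31 kg·m/s.
Converting to eV/c: p = 0.001514 eV/c ≈ 1.51·10^-3 eV/c.

1.51·10^-3 eV/c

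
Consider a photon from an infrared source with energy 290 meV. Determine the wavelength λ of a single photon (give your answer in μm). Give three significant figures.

4.28 μm

Take h = 6.62607015 × 10^-34 J·s, c = 2.99792458 × 10^8 m/s, 1 eV = 1.602176634 × 10^-19 J.
Convert to SI: E = 290 meV = 4.6463 × 10^-20 J.
Apply λ = hc/E: λ = 4.275 × 10^-6 m.
Converting to μm: λ = 4.275 μm ≈ 4.28 μm.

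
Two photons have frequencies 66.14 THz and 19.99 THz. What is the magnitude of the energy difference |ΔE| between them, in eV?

0.191 eV

Using E = hf: E₁ = 4.3825·10^-20 J, E₂ = 1.3246·10^-20 J.
|ΔE| = |4.3825·10^-20 − 1.3246·10^-20| = 3.06·10^-20 J = 0.191 eV.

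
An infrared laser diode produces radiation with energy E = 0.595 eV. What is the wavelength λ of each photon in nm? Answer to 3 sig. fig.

2080 nm

Convert to SI: E = 0.595 eV = 9.5330 × 10^-20 J.
Apply λ = hc/E: λ = 2.084 × 10^-6 m.
Converting to nm: λ = 2084 nm ≈ 2080 nm.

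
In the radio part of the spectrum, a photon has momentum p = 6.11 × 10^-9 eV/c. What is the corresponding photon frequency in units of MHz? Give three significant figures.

Use h = 6.62607015 × 10^-34 J·s, c = 2.99792458 × 10^8 m/s, 1 eV = 1.602176634 × 10^-19 J.
Convert to SI: p = 6.11 × 10^-9 eV/c = 3.2654 × 10^-36 kg·m/s.
For a photon f = pc/h, so f = 1.477 × 10^6 Hz.
Converting to MHz: f = 1.477 MHz ≈ 1.48 MHz.

1.48 MHz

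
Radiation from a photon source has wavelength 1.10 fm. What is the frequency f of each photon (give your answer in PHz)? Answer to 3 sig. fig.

2.73e8 PHz

(c = 2.99792458e8 m/s.)
First convert: λ = 1.10 fm = 1.10e-15 m.
Since f = c/λ for a photon, f = 2.725e23 Hz.
Converting to PHz: f = 2.725e8 PHz ≈ 2.73e8 PHz.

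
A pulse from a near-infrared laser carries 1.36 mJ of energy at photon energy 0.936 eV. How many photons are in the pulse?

9.07 × 10^15 photons

Per-photon energy: E = 1.500 × 10^-19 J (from energy = 0.936 eV).
N = E_total / E_photon = 0.00136 J / 1.500 × 10^-19 J = 9.07 × 10^15.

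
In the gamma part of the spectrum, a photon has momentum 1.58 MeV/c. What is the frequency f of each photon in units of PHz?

3.82e5 PHz

Convert to SI: p = 1.58 MeV/c = 8.4440e-22 kg·m/s.
For a photon f = pc/h, so f = 3.820e20 Hz.
Converting to PHz: f = 382000 PHz ≈ 3.82e5 PHz.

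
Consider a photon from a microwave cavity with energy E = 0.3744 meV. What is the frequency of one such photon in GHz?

90.5 GHz

(h = 6.62607015 × 10^-34 J·s, 1 eV = 1.602176634 × 10^-19 J.)
In SI units: E = 0.3744 meV = 5.9985 × 10^-23 J.
The photon relation is f = E/h, giving f = 9.053 × 10^10 Hz.
Converting to GHz: f = 90.53 GHz ≈ 90.5 GHz.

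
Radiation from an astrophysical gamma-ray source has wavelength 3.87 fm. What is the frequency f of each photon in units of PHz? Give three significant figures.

Take c = 2.99792458 × 10^8 m/s.
First convert: λ = 3.87 fm = 3.87 × 10^-15 m.
Since f = c/λ for a photon, f = 7.747 × 10^22 Hz.
Converting to PHz: f = 7.747 × 10^7 PHz ≈ 7.75 × 10^7 PHz.

7.75 × 10^7 PHz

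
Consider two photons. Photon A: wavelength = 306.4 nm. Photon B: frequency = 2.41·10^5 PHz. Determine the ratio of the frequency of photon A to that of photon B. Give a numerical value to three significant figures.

4.06·10^-6

f_A = 9.784·10^14 Hz (from wavelength = 306.4 nm, via f = c/λ).
f_B = 2.410·10^20 Hz (from frequency = 2.41·10^5 PHz, via f given directly).
Ratio = 9.784·10^14 / 2.410·10^20 = 4.06·10^-6.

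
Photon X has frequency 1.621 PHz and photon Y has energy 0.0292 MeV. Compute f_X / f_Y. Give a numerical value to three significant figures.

2.30e-4

f_X = 1.621e15 Hz (from frequency = 1.621 PHz, via f given directly).
f_Y = 7.061e18 Hz (from energy = 0.0292 MeV, via f = E/h).
Ratio = 1.621e15 / 7.061e18 = 2.30e-4.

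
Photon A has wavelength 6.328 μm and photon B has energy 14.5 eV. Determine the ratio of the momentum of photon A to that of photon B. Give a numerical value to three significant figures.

p_A = 1.047e-28 kg·m/s (from wavelength = 6.328 μm, via p = h/λ).
p_B = 7.749e-27 kg·m/s (from energy = 14.5 eV, via p = E/c).
Ratio = 1.047e-28 / 7.749e-27 = 0.0135.

0.0135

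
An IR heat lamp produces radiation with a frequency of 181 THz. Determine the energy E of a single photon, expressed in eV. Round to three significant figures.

In SI units: f = 181 THz = 1.81e14 Hz.
The photon relation is E = hf, giving E = 1.199e-19 J.
Converting to eV: E = 0.7486 eV ≈ 0.749 eV.

0.749 eV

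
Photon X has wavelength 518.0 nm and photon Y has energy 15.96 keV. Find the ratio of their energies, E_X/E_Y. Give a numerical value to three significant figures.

E_X = 3.835e-19 J (from wavelength = 518.0 nm, via E = hc/λ).
E_Y = 2.557e-15 J (from energy = 15.96 keV, via E given directly).
Ratio = 3.835e-19 / 2.557e-15 = 1.50e-4.

1.50e-4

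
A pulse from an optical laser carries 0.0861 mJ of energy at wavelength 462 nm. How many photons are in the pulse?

Per-photon energy: E = 4.300e-19 J (from wavelength = 462 nm).
N = E_total / E_photon = 8.61e-5 J / 4.300e-19 J = 2.00e14.

2.00e14 photons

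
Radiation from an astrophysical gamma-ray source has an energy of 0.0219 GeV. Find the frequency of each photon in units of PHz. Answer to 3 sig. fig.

(h = 6.62607015e-34 J·s, 1 eV = 1.602176634e-19 J.)
In SI units: E = 0.0219 GeV = 3.5088e-12 J.
The photon relation is f = E/h, giving f = 5.295e21 Hz.
Converting to PHz: f = 5.295e6 PHz ≈ 5.30e6 PHz.

5.30e6 PHz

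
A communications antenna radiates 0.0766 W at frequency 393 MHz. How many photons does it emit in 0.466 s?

Total energy: E_total = P·t = 0.0766 × 0.466 = 0.03570 J.
Per-photon energy: E = 2.604e-25 J.
N = E_total / E_photon = 1.37e23.

1.37e23 photons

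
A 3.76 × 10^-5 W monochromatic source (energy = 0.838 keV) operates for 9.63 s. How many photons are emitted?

Total energy: E_total = P·t = 3.76 × 10^-5 × 9.63 = 3.621 × 10^-4 J.
Per-photon energy: E = 1.343 × 10^-16 J.
N = E_total / E_photon = 2.70 × 10^12.

2.70 × 10^12 photons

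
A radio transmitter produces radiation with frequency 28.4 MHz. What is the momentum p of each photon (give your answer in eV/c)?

1.17 × 10^-7 eV/c

Use h = 6.62607015 × 10^-34 J·s, c = 2.99792458 × 10^8 m/s, 1 eV = 1.602176634 × 10^-19 J.
Convert to SI: f = 28.4 MHz = 2.84 × 10^7 Hz.
Apply p = hf/c: p = 6.277 × 10^-35 kg·m/s.
Converting to eV/c: p = 1.175 × 10^-7 eV/c ≈ 1.17 × 10^-7 eV/c.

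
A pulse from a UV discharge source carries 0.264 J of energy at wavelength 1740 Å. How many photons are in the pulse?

Per-photon energy: E = 1.142e-18 J (from wavelength = 1740 Å).
N = E_total / E_photon = 0.264 J / 1.142e-18 J = 2.31e17.

2.31e17 photons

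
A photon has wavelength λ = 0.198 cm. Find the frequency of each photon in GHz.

(c = 2.99792458e8 m/s.)
Convert to SI: λ = 0.198 cm = 0.00198 m.
For a photon f = c/λ, so f = 1.514e11 Hz.
Converting to GHz: f = 151.4 GHz ≈ 151 GHz.

151 GHz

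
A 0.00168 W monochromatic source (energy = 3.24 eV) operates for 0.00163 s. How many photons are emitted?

Total energy: E_total = P·t = 0.00168 × 0.00163 = 2.738 × 10^-6 J.
Per-photon energy: E = 5.191 × 10^-19 J.
N = E_total / E_photon = 5.28 × 10^12.

5.28 × 10^12 photons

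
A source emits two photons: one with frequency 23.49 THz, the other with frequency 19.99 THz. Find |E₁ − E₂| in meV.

Using E = hf: E₁ = 1.5565 × 10^-20 J, E₂ = 1.3246 × 10^-20 J.
|ΔE| = |1.5565 × 10^-20 − 1.3246 × 10^-20| = 2.32 × 10^-21 J = 14.5 meV.

14.5 meV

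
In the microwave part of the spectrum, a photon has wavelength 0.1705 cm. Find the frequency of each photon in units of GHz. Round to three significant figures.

176 GHz

Use c = 2.99792458e8 m/s.
Convert to SI: λ = 0.1705 cm = 0.001705 m.
For a photon f = c/λ, so f = 1.758e11 Hz.
Converting to GHz: f = 175.8 GHz ≈ 176 GHz.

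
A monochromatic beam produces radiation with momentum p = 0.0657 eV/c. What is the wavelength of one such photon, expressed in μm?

18.9 μm

Use h = 6.62607015e-34 J·s, c = 2.99792458e8 m/s, 1 eV = 1.602176634e-19 J.
First convert: p = 0.0657 eV/c = 3.5112e-29 kg·m/s.
For a photon λ = h/p, so λ = 1.887e-5 m.
Converting to μm: λ = 18.87 μm ≈ 18.9 μm.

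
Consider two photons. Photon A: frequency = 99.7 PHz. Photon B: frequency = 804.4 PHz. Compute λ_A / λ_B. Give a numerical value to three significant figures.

λ_A = 3.007e-9 m (from frequency = 99.7 PHz, via λ = c/f).
λ_B = 3.727e-10 m (from frequency = 804.4 PHz, via λ = c/f).
Ratio = 3.007e-9 / 3.727e-10 = 8.07.

8.07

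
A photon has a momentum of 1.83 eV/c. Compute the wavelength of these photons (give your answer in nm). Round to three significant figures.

(h = 6.62607015 × 10^-34 J·s, c = 2.99792458 × 10^8 m/s, 1 eV = 1.602176634 × 10^-19 J.)
Convert to SI: p = 1.83 eV/c = 9.7800 × 10^-28 kg·m/s.
Apply λ = h/p: λ = 6.775 × 10^-7 m.
Converting to nm: λ = 677.5 nm ≈ 678 nm.

678 nm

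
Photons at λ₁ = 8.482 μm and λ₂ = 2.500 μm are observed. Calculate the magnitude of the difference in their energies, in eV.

Using E = hc/λ: E₁ = 2.3420 × 10^-20 J, E₂ = 7.9458 × 10^-20 J.
|ΔE| = |2.3420 × 10^-20 − 7.9458 × 10^-20| = 5.60 × 10^-20 J = 0.350 eV.

0.350 eV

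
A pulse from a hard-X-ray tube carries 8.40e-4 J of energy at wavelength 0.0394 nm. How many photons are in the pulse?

Per-photon energy: E = 5.042e-15 J (from wavelength = 0.0394 nm).
N = E_total / E_photon = 8.40e-4 J / 5.042e-15 J = 1.67e11.

1.67e11 photons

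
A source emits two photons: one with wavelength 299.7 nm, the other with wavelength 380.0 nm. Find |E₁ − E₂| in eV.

0.874 eV

Using E = hc/λ: E₁ = 6.6281·10^-19 J, E₂ = 5.2275·10^-19 J.
|ΔE| = |6.6281·10^-19 − 5.2275·10^-19| = 1.40·10^-19 J = 0.874 eV.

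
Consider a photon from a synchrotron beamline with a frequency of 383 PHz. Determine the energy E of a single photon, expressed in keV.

In SI units: f = 383 PHz = 3.83e17 Hz.
For a photon E = hf, so E = 2.538e-16 J.
Converting to keV: E = 1.584 keV ≈ 1.58 keV.

1.58 keV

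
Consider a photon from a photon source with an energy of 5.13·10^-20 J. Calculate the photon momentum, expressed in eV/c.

0.320 eV/c

(c = 2.99792458·10^8 m/s, 1 eV = 1.602176634·10^-19 J.)
Apply p = E/c: p = 1.711·10^-28 kg·m/s.
Converting to eV/c: p = 0.3202 eV/c ≈ 0.320 eV/c.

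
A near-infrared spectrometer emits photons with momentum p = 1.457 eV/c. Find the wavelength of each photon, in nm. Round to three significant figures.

851 nm

First convert: p = 1.457 eV/c = 7.7866e-28 kg·m/s.
Since λ = h/p for a photon, λ = 8.510e-7 m.
Converting to nm: λ = 851.0 nm ≈ 851 nm.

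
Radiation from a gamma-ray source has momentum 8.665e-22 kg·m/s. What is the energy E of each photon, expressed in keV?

1620 keV

Use c = 2.99792458e8 m/s, 1 eV = 1.602176634e-19 J.
Apply E = pc: E = 2.598e-13 J.
Converting to keV: E = 1621 keV ≈ 1620 keV.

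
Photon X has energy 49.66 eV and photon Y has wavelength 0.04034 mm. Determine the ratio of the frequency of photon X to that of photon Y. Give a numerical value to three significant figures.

1620

f_X = 1.201 × 10^16 Hz (from energy = 49.66 eV, via f = E/h).
f_Y = 7.432 × 10^12 Hz (from wavelength = 0.04034 mm, via f = c/λ).
Ratio = 1.201 × 10^16 / 7.432 × 10^12 = 1620.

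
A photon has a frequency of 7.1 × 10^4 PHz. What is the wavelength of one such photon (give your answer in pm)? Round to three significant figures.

4.22 pm

In SI units: f = 7.1 × 10^4 PHz = 7.1 × 10^19 Hz.
The photon relation is λ = c/f, giving λ = 4.222 × 10^-12 m.
Converting to pm: λ = 4.222 pm ≈ 4.22 pm.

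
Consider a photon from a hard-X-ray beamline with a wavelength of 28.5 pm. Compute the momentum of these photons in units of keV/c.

In SI units: λ = 28.5 pm = 2.85e-11 m.
For a photon p = h/λ, so p = 2.325e-23 kg·m/s.
Converting to keV/c: p = 43.50 keV/c ≈ 43.5 keV/c.

43.5 keV/c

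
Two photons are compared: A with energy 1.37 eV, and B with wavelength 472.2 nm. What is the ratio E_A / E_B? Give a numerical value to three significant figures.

0.522

E_A = 2.195e-19 J (from energy = 1.37 eV, via E given directly).
E_B = 4.207e-19 J (from wavelength = 472.2 nm, via E = hc/λ).
Ratio = 2.195e-19 / 4.207e-19 = 0.522.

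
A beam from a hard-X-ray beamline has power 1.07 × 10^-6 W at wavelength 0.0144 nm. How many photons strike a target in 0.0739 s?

Total energy: E_total = P·t = 1.07 × 10^-6 × 0.0739 = 7.907 × 10^-8 J.
Per-photon energy: E = 1.379 × 10^-14 J.
N = E_total / E_photon = 5.73 × 10^6.

5.73 × 10^6 photons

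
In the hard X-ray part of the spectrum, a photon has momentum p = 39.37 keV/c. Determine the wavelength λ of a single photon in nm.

Use h = 6.62607015e-34 J·s, c = 2.99792458e8 m/s, 1 eV = 1.602176634e-19 J.
First convert: p = 39.37 keV/c = 2.1040e-23 kg·m/s.
For a photon λ = h/p, so λ = 3.149e-11 m.
Converting to nm: λ = 0.03149 nm ≈ 0.0315 nm.

0.0315 nm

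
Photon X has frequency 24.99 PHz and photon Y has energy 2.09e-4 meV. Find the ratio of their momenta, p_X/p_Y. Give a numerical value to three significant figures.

p_X = 5.523e-26 kg·m/s (from frequency = 24.99 PHz, via p = hf/c).
p_Y = 1.117e-34 kg·m/s (from energy = 2.09e-4 meV, via p = E/c).
Ratio = 5.523e-26 / 1.117e-34 = 4.94e8.

4.94e8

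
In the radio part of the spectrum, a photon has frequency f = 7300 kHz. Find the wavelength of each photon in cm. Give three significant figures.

Take c = 2.99792458 × 10^8 m/s.
In SI units: f = 7300 kHz = 7.30 × 10^6 Hz.
The photon relation is λ = c/f, giving λ = 41.07 m.
Converting to cm: λ = 4107 cm ≈ 4110 cm.

4110 cm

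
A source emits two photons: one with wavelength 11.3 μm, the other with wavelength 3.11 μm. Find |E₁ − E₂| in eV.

0.289 eV

Using E = hc/λ: E₁ = 1.758·10^-20 J, E₂ = 6.387·10^-20 J.
|ΔE| = |1.758·10^-20 − 6.387·10^-20| = 4.63·10^-20 J = 0.289 eV.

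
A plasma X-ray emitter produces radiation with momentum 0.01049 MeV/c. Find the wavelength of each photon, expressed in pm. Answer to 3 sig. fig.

First convert: p = 0.01049 MeV/c = 5.6062 × 10^-24 kg·m/s.
Apply λ = h/p: λ = 1.182 × 10^-10 m.
Converting to pm: λ = 118.2 pm ≈ 118 pm.

118 pm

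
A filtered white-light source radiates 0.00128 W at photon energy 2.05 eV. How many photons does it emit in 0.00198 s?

Total energy: E_total = P·t = 0.00128 × 0.00198 = 2.534 × 10^-6 J.
Per-photon energy: E = 3.284 × 10^-19 J.
N = E_total / E_photon = 7.72 × 10^12.

7.72 × 10^12 photons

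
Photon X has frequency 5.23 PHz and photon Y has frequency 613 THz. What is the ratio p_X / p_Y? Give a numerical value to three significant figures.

8.53

p_X = 1.156·10^-26 kg·m/s (from frequency = 5.23 PHz, via p = hf/c).
p_Y = 1.355·10^-27 kg·m/s (from frequency = 613 THz, via p = hf/c).
Ratio = 1.156·10^-26 / 1.355·10^-27 = 8.53.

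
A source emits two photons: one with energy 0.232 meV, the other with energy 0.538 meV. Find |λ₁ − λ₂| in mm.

Using λ = hc/E: λ₁ = 0.005344 m, λ₂ = 0.002305 m.
|Δλ| = |0.005344 − 0.002305| = 0.00304 m = 3.04 mm.

3.04 mm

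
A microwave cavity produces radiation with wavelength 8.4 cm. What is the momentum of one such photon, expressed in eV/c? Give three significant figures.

1.48e-5 eV/c

Take h = 6.62607015e-34 J·s, c = 2.99792458e8 m/s, 1 eV = 1.602176634e-19 J.
Convert to SI: λ = 8.4 cm = 0.084 m.
The photon relation is p = h/λ, giving p = 7.888e-33 kg·m/s.
Converting to eV/c: p = 1.476e-5 eV/c ≈ 1.48e-5 eV/c.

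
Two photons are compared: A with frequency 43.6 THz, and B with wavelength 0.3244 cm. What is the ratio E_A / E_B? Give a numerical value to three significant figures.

E_A = 2.889 × 10^-20 J (from frequency = 43.6 THz, via E = hf).
E_B = 6.123 × 10^-23 J (from wavelength = 0.3244 cm, via E = hc/λ).
Ratio = 2.889 × 10^-20 / 6.123 × 10^-23 = 472.

472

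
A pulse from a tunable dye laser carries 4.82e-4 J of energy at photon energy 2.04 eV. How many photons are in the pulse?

1.47e15 photons

Per-photon energy: E = 3.268e-19 J (from energy = 2.04 eV).
N = E_total / E_photon = 4.82e-4 J / 3.268e-19 J = 1.47e15.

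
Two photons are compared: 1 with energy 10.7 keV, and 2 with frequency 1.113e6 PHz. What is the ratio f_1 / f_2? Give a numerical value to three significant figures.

2.32e-3

f_1 = 2.587e18 Hz (from energy = 10.7 keV, via f = E/h).
f_2 = 1.113e21 Hz (from frequency = 1.113e6 PHz, via f given directly).
Ratio = 2.587e18 / 1.113e21 = 2.32e-3.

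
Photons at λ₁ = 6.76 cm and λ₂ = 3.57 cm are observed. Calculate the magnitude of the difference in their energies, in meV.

Using E = hc/λ: E₁ = 2.939 × 10^-24 J, E₂ = 5.564 × 10^-24 J.
|ΔE| = |2.939 × 10^-24 − 5.564 × 10^-24| = 2.63 × 10^-24 J = 0.0164 meV.

0.0164 meV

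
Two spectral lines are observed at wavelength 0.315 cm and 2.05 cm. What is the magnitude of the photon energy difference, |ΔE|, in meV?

0.333 meV

Using E = hc/λ: E₁ = 6.306e-23 J, E₂ = 9.690e-24 J.
|ΔE| = |6.306e-23 − 9.690e-24| = 5.34e-23 J = 0.333 meV.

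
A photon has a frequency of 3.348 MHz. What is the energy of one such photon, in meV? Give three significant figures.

Convert to SI: f = 3.348 MHz = 3.348e6 Hz.
Apply E = hf: E = 2.218e-27 J.
Converting to meV: E = 1.385e-5 meV ≈ 1.38e-5 meV.

1.38e-5 meV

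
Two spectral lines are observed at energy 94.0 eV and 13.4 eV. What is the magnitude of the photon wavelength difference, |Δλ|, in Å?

Using λ = hc/E: λ₁ = 1.319e-8 m, λ₂ = 9.253e-8 m.
|Δλ| = |1.319e-8 − 9.253e-8| = 7.93e-8 m = 793 Å.

793 Å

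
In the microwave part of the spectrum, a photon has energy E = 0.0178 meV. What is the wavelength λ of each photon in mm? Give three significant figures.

First convert: E = 0.0178 meV = 2.8519 × 10^-24 J.
Since λ = hc/E for a photon, λ = 0.06965 m.
Converting to mm: λ = 69.65 mm ≈ 69.7 mm.

69.7 mm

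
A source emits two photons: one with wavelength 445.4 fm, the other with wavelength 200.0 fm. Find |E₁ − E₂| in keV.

Using E = hc/λ: E₁ = 4.4599e-13 J, E₂ = 9.9322e-13 J.
|ΔE| = |4.4599e-13 − 9.9322e-13| = 5.47e-13 J = 3420 keV.

3420 keV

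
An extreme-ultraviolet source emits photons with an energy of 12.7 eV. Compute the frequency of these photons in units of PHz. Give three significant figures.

3.07 PHz

(h = 6.62607015e-34 J·s, 1 eV = 1.602176634e-19 J.)
In SI units: E = 12.7 eV = 2.0348e-18 J.
The photon relation is f = E/h, giving f = 3.071e15 Hz.
Converting to PHz: f = 3.071 PHz ≈ 3.07 PHz.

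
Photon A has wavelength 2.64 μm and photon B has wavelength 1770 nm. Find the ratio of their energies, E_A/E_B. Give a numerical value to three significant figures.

E_A = 7.524 × 10^-20 J (from wavelength = 2.64 μm, via E = hc/λ).
E_B = 1.122 × 10^-19 J (from wavelength = 1770 nm, via E = hc/λ).
Ratio = 7.524 × 10^-20 / 1.122 × 10^-19 = 0.670.

0.670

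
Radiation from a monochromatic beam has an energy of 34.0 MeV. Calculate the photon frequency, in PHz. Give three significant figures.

Use h = 6.62607015e-34 J·s, 1 eV = 1.602176634e-19 J.
First convert: E = 34.0 MeV = 5.4474e-12 J.
Since f = E/h for a photon, f = 8.221e21 Hz.
Converting to PHz: f = 8.221e6 PHz ≈ 8.22e6 PHz.

8.22e6 PHz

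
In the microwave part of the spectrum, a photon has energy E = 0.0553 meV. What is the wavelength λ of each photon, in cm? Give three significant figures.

2.24 cm

Use h = 6.62607015·10^-34 J·s, c = 2.99792458·10^8 m/s, 1 eV = 1.602176634·10^-19 J.
In SI units: E = 0.0553 meV = 8.8600·10^-24 J.
The photon relation is λ = hc/E, giving λ = 0.02242 m.
Converting to cm: λ = 2.242 cm ≈ 2.24 cm.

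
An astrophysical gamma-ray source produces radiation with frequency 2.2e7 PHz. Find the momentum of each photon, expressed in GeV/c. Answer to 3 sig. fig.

0.0910 GeV/c

Take h = 6.62607015e-34 J·s, c = 2.99792458e8 m/s, 1 eV = 1.602176634e-19 J.
In SI units: f = 2.2e7 PHz = 2.2e22 Hz.
Since p = hf/c for a photon, p = 4.862e-20 kg·m/s.
Converting to GeV/c: p = 0.09098 GeV/c ≈ 0.0910 GeV/c.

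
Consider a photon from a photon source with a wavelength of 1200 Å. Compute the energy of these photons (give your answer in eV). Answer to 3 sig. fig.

In SI units: λ = 1200 Å = 1.2e-7 m.
For a photon E = hc/λ, so E = 1.655e-18 J.
Converting to eV: E = 10.33 eV ≈ 10.3 eV.

10.3 eV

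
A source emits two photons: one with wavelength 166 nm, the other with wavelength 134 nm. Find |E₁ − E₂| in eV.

1.78 eV

Using E = hc/λ: E₁ = 1.197 × 10^-18 J, E₂ = 1.482 × 10^-18 J.
|ΔE| = |1.197 × 10^-18 − 1.482 × 10^-18| = 2.86 × 10^-19 J = 1.78 eV.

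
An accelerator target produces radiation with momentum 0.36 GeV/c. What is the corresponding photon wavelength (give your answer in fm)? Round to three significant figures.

In SI units: p = 0.36 GeV/c = 1.9239e-19 kg·m/s.
For a photon λ = h/p, so λ = 3.444e-15 m.
Converting to fm: λ = 3.444 fm ≈ 3.44 fm.

3.44 fm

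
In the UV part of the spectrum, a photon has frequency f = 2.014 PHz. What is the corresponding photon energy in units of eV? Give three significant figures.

(h = 6.62607015 × 10^-34 J·s, 1 eV = 1.602176634 × 10^-19 J.)
First convert: f = 2.014 PHz = 2.014 × 10^15 Hz.
For a photon E = hf, so E = 1.334 × 10^-18 J.
Converting to eV: E = 8.329 eV ≈ 8.33 eV.

8.33 eV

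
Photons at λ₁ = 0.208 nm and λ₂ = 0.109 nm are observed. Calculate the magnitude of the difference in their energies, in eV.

Using E = hc/λ: E₁ = 9.550e-16 J, E₂ = 1.822e-15 J.
|ΔE| = |9.550e-16 − 1.822e-15| = 8.67e-16 J = 5410 eV.

5410 eV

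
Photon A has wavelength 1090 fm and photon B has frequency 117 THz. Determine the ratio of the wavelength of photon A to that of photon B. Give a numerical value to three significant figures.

4.25 × 10^-7

λ_A = 1.090 × 10^-12 m (from wavelength = 1090 fm, via λ given directly).
λ_B = 2.562 × 10^-6 m (from frequency = 117 THz, via λ = c/f).
Ratio = 1.090 × 10^-12 / 2.562 × 10^-6 = 4.25 × 10^-7.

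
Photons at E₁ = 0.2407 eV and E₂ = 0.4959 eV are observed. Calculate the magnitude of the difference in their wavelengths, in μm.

2.65 μm

Using λ = hc/E: λ₁ = 5.1510e-6 m, λ₂ = 2.5002e-6 m.
|Δλ| = |5.1510e-6 − 2.5002e-6| = 2.65e-6 m = 2.65 μm.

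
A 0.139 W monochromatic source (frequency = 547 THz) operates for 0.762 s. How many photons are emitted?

2.92e17 photons

Total energy: E_total = P·t = 0.139 × 0.762 = 0.1059 J.
Per-photon energy: E = 3.624e-19 J.
N = E_total / E_photon = 2.92e17.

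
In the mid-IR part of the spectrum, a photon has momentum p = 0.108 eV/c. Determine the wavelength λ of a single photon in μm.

11.5 μm

Convert to SI: p = 0.108 eV/c = 5.7718e-29 kg·m/s.
Since λ = h/p for a photon, λ = 1.148e-5 m.
Converting to μm: λ = 11.48 μm ≈ 11.5 μm.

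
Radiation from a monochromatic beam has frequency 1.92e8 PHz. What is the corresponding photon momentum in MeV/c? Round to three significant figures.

Convert to SI: f = 1.92e8 PHz = 1.92e23 Hz.
The photon relation is p = hf/c, giving p = 4.244e-19 kg·m/s.
Converting to MeV/c: p = 794.0 MeV/c ≈ 794 MeV/c.

794 MeV/c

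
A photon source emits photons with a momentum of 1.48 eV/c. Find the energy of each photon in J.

2.37e-19 J

First convert: p = 1.48 eV/c = 7.9095e-28 kg·m/s.
Apply E = pc: E = 2.371e-19 J.
So E ≈ 2.37e-19 J.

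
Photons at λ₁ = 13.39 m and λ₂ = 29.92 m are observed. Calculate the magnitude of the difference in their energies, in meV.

5.12e-5 meV

Using E = hc/λ: E₁ = 1.4835e-26 J, E₂ = 6.6392e-27 J.
|ΔE| = |1.4835e-26 − 6.6392e-27| = 8.20e-27 J = 5.12e-5 meV.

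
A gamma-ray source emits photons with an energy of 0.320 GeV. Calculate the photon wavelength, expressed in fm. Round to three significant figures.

3.87 fm

Convert to SI: E = 0.320 GeV = 5.1270e-11 J.
Apply λ = hc/E: λ = 3.875e-15 m.
Converting to fm: λ = 3.875 fm ≈ 3.87 fm.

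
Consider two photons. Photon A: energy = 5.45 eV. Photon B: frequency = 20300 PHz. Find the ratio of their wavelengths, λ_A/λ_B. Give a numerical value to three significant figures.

λ_A = 2.275 × 10^-7 m (from energy = 5.45 eV, via λ = hc/E).
λ_B = 1.477 × 10^-11 m (from frequency = 20300 PHz, via λ = c/f).
Ratio = 2.275 × 10^-7 / 1.477 × 10^-11 = 1.54 × 10^4.

1.54 × 10^4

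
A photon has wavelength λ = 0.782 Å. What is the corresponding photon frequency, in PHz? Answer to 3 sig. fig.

3830 PHz

First convert: λ = 0.782 Å = 7.82 × 10^-11 m.
Since f = c/λ for a photon, f = 3.834 × 10^18 Hz.
Converting to PHz: f = 3834 PHz ≈ 3830 PHz.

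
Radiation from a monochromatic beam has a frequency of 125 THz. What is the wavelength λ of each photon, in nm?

2400 nm

Take c = 2.99792458·10^8 m/s.
In SI units: f = 125 THz = 1.25·10^14 Hz.
Since λ = c/f for a photon, λ = 2.398·10^-6 m.
Converting to nm: λ = 2398 nm ≈ 2400 nm.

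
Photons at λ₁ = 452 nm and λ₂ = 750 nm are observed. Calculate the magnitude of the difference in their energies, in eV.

Using E = hc/λ: E₁ = 4.395 × 10^-19 J, E₂ = 2.649 × 10^-19 J.
|ΔE| = |4.395 × 10^-19 − 2.649 × 10^-19| = 1.75 × 10^-19 J = 1.09 eV.

1.09 eV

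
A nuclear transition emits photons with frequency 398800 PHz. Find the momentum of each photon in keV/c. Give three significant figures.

In SI units: f = 398800 PHz = 3.988e20 Hz.
Since p = hf/c for a photon, p = 8.814e-22 kg·m/s.
Converting to keV/c: p = 1649 keV/c ≈ 1650 keV/c.

1650 keV/c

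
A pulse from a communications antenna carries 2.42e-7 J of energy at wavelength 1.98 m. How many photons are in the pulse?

Per-photon energy: E = 1.003e-25 J (from wavelength = 1.98 m).
N = E_total / E_photon = 2.42e-7 J / 1.003e-25 J = 2.41e18.

2.41e18 photons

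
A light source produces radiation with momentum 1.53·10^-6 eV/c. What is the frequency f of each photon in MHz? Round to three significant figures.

370 MHz

Use h = 6.62607015·10^-34 J·s, c = 2.99792458·10^8 m/s, 1 eV = 1.602176634·10^-19 J.
In SI units: p = 1.53·10^-6 eV/c = 8.1768·10^-34 kg·m/s.
For a photon f = pc/h, so f = 3.700·10^8 Hz.
Converting to MHz: f = 370.0 MHz ≈ 370 MHz.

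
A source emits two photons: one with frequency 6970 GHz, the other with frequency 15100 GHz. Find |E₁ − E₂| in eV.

0.0336 eV

Using E = hf: E₁ = 4.618e-21 J, E₂ = 1.001e-20 J.
|ΔE| = |4.618e-21 − 1.001e-20| = 5.39e-21 J = 0.0336 eV.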